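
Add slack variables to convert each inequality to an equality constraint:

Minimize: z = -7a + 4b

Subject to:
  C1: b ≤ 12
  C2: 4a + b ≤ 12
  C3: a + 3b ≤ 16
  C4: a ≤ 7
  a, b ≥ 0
min z = -7a + 4b

s.t.
  b + s1 = 12
  4a + b + s2 = 12
  a + 3b + s3 = 16
  a + s4 = 7
  a, b, s1, s2, s3, s4 ≥ 0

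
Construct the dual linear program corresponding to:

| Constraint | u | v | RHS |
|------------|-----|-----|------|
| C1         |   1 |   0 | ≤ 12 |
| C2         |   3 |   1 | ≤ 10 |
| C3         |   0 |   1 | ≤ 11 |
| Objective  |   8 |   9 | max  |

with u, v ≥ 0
Minimize: z = 12y1 + 10y2 + 11y3

Subject to:
  C1: -y1 - 3y2 ≤ -8
  C2: -y2 - y3 ≤ -9
  y1, y2, y3 ≥ 0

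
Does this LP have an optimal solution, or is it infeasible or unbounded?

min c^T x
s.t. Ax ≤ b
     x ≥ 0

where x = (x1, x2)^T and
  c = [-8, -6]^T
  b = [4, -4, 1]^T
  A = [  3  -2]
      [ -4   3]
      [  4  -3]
One constraint requires 4x1 - 3x2 ≤ 1, while the constraint -4x1 + 3x2 ≤ -4 is equivalent to 4x1 - 3x2 ≥ 4. Together they would need 4 ≤ 4x1 - 3x2 ≤ 1, which is impossible since 4 > 1. No point satisfies all constraints.

The feasible region is empty; the LP is infeasible.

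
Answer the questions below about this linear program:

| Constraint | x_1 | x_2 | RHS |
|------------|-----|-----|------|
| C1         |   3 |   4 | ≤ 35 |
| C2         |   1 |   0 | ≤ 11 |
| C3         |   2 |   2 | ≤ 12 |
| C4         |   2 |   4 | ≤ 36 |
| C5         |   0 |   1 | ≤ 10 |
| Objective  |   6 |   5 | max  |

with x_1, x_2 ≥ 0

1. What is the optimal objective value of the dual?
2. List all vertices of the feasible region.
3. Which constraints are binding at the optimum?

1. 36 (by strong duality, equal to the primal optimum)
2. (0, 0), (6, 0), (0, 6)
3. C3, x_2 ≥ 0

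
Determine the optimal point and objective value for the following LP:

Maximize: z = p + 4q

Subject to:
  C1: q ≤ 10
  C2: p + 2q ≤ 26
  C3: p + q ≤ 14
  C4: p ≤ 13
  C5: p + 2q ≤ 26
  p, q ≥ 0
Each vertex is the intersection of two constraint boundaries that also satisfies all remaining constraints:
  p = 0 and q = 0 → (0, 0)
  p = 13 and q = 0 → (13, 0)
  p + q = 14 and p = 13 → (13, 1)
  q = 10 and p + q = 14 → (4, 10)
  q = 10 and p = 0 → (0, 10)

Evaluating z = p + 4q at each vertex:
  (0, 0): z = 0
  (13, 0): z = 13
  (13, 1): z = 17
  (4, 10): z = 44
  (0, 10): z = 40

The maximum is at (4, 10) with z = 44.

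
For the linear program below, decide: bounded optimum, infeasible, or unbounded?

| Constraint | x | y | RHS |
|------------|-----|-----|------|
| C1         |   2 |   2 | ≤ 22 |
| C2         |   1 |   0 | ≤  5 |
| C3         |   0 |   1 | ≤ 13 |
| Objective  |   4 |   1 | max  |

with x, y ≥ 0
The point (5, 6) satisfies every constraint, so the LP is feasible; the constraints give x ≤ 5 and y ≤ 13, which with x, y ≥ 0 keep the feasible region inside a bounded box. A feasible, bounded LP attains a finite optimum at a vertex.

Evaluating z = 4x + y at each vertex:
  (0, 0): z = 0
  (5, 0): z = 20
  (5, 6): z = 26
  (0, 11): z = 11

The LP has an optimal solution: (5, 6) with z = 26.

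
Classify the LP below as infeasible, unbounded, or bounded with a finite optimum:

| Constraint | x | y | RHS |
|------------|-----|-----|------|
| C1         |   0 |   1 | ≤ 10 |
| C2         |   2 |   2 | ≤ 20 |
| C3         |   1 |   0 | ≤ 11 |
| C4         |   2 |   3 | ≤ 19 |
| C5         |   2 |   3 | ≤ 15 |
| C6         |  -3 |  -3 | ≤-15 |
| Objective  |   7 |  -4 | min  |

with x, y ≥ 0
The point (0, 5) satisfies every constraint, so the LP is feasible; the constraints give x ≤ 11 and y ≤ 10, which with x, y ≥ 0 keep the feasible region inside a bounded box. A feasible, bounded LP attains a finite optimum at a vertex.

Evaluating z = 7x - 4y at each vertex:
  (5, 0): z = 35
  (7.5, 0): z = 52.5
  (0, 5): z = -20

The LP has an optimal solution: (0, 5) with z = -20.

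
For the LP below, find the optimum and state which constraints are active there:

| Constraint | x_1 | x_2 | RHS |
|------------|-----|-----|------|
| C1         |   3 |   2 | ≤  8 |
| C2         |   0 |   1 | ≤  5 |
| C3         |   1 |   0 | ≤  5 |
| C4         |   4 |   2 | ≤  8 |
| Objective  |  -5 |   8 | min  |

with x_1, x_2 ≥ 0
Optimal: x_1 = 2, x_2 = 0
Slack at optimum:
  C1: slack = 2
  C2: slack = 5
  C3: slack = 3
  C4: slack = 0 (binding)
  x_1 ≥ 0: x_1 = 2
  x_2 ≥ 0: x_2 = 0 (binding)
Binding constraints: C4, x_2 ≥ 0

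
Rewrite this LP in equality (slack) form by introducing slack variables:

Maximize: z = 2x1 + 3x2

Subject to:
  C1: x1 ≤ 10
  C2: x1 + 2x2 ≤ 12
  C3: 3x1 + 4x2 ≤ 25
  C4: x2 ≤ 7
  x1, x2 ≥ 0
max z = 2x1 + 3x2

s.t.
  x1 + s1 = 10
  x1 + 2x2 + s2 = 12
  3x1 + 4x2 + s3 = 25
  x2 + s4 = 7
  x1, x2, s1, s2, s3, s4 ≥ 0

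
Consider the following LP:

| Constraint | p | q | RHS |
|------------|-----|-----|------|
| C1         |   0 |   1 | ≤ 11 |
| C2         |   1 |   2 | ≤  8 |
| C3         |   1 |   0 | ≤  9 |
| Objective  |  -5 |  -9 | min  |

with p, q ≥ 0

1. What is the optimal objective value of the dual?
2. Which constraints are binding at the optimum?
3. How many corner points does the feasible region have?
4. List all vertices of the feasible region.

1. -40 (by strong duality, equal to the primal optimum)
2. C2, q ≥ 0
3. 3
4. (0, 0), (8, 0), (0, 4)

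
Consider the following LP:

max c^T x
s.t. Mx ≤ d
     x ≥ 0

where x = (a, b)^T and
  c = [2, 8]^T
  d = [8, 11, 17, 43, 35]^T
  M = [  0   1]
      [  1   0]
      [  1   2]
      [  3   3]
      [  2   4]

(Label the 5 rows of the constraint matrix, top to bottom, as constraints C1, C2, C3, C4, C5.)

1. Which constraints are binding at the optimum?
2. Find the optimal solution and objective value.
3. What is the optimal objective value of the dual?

1. C1, C3
2. a = 1, b = 8, z = 66
3. 66 (by strong duality, equal to the primal optimum)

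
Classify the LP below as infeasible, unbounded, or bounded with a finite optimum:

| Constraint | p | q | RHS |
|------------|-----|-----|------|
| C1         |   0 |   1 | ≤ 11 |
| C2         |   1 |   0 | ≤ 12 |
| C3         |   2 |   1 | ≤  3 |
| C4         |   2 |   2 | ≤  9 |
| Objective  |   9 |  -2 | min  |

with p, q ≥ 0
The point (0, 3) satisfies every constraint, so the LP is feasible; the constraints give p ≤ 12 and q ≤ 11, which with p, q ≥ 0 keep the feasible region inside a bounded box. A feasible, bounded LP attains a finite optimum at a vertex.

Evaluating z = 9p - 2q at each vertex:
  (0, 0): z = 0
  (1.5, 0): z = 13.5
  (0, 3): z = -6

Feasible with finite optimum z* = -6 at (0, 3).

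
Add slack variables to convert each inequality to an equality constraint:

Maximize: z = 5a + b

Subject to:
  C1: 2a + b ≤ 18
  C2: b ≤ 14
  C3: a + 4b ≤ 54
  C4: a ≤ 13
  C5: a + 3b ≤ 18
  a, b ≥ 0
max z = 5a + b

s.t.
  2a + b + s1 = 18
  b + s2 = 14
  a + 4b + s3 = 54
  a + s4 = 13
  a + 3b + s5 = 18
  a, b, s1, s2, s3, s4, s5 ≥ 0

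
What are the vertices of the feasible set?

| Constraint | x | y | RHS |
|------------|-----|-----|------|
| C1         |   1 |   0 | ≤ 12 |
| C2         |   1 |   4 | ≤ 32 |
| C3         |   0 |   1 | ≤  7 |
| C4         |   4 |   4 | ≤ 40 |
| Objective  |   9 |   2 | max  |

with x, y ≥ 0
Each vertex is the intersection of two constraint boundaries that also satisfies all remaining constraints:
  x = 0 and y = 0 → (0, 0)
  4x + 4y = 40 and y = 0 → (10, 0)
  y = 7 and 4x + 4y = 40 → (3, 7)
  y = 7 and x = 0 → (0, 7)

Vertices: (0, 0), (10, 0), (3, 7), (0, 7)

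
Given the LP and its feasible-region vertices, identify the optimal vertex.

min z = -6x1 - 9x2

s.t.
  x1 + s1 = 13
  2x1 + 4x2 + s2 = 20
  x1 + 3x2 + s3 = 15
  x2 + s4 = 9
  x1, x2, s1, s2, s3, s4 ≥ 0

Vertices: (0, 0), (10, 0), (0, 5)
Evaluating z = -6x1 - 9x2 at each vertex:
  (0, 0): z = 0
  (10, 0): z = -60
  (0, 5): z = -45

The smallest value is z = -60, attained at (10, 0).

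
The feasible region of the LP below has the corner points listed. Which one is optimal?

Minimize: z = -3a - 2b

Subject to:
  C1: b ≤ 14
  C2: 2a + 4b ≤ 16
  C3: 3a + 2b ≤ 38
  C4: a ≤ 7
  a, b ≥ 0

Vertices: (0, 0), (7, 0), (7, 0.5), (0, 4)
Evaluating z = -3a - 2b at each vertex:
  (0, 0): z = 0
  (7, 0): z = -21
  (7, 0.5): z = -22
  (0, 4): z = -8

The smallest value is z = -22, attained at (7, 0.5).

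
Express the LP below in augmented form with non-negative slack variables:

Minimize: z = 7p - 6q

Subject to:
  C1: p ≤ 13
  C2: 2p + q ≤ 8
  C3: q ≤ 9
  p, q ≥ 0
min z = 7p - 6q

s.t.
  p + s1 = 13
  2p + q + s2 = 8
  q + s3 = 9
  p, q, s1, s2, s3 ≥ 0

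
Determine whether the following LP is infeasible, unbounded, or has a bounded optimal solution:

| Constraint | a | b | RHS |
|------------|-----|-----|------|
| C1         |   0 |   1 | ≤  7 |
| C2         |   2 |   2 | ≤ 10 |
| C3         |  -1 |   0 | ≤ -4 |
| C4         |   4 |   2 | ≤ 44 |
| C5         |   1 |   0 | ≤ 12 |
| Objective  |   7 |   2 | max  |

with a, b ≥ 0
The point (5, 0) satisfies every constraint, so the LP is feasible; the constraints give a ≤ 12 and b ≤ 7, which with a, b ≥ 0 keep the feasible region inside a bounded box. A feasible, bounded LP attains a finite optimum at a vertex.

Feasible with finite optimum z* = 35 at (5, 0).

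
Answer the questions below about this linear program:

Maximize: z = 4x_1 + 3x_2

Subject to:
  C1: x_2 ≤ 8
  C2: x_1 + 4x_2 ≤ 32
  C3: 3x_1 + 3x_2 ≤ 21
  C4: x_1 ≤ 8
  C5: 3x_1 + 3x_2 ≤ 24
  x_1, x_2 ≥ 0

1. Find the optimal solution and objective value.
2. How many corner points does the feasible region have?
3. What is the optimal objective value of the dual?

1. x_1 = 7, x_2 = 0, z = 28
2. 3
3. 28 (by strong duality, equal to the primal optimum)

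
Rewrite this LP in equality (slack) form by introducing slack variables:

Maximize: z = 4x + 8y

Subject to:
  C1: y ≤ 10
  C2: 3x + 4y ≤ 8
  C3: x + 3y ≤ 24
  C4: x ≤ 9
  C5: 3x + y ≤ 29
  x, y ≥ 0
max z = 4x + 8y

s.t.
  y + s1 = 10
  3x + 4y + s2 = 8
  x + 3y + s3 = 24
  x + s4 = 9
  3x + y + s5 = 29
  x, y, s1, s2, s3, s4, s5 ≥ 0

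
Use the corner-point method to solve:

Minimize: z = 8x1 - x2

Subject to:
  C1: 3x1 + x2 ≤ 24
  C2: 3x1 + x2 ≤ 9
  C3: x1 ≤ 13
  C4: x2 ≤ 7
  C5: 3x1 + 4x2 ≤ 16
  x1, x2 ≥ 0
Each vertex is the intersection of two constraint boundaries that also satisfies all remaining constraints:
  x1 = 0 and x2 = 0 → (0, 0)
  3x1 + x2 = 9 and x2 = 0 → (3, 0)
  3x1 + x2 = 9 and 3x1 + 4x2 = 16 → (2.222, 2.333)
  3x1 + 4x2 = 16 and x1 = 0 → (0, 4)

Evaluating z = 8x1 - x2 at each vertex:
  (0, 0): z = 0
  (3, 0): z = 24
  (2.222, 2.333): z = 15.44
  (0, 4): z = -4

The minimum is at (0, 4) with z = -4.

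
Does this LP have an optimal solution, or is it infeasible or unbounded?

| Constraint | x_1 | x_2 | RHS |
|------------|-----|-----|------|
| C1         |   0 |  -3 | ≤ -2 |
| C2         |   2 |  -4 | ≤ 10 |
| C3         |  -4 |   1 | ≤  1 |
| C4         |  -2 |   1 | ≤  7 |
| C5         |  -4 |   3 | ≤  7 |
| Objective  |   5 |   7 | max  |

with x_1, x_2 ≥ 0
Feasible point: (0, 1) satisfies every constraint, so the LP is feasible.
Direction d = (1, 1): for each constraint row a, a·d ≤ 0 —
  (0)(1) + (-3)(1) = -3 ≤ 0
  (2)(1) + (-4)(1) = -2 ≤ 0
  (-4)(1) + (1)(1) = -3 ≤ 0
  (-2)(1) + (1)(1) = -1 ≤ 0
  (-4)(1) + (3)(1) = -1 ≤ 0
and d ≥ 0, so (0, 1) + t·d stays feasible for every t ≥ 0. Along this ray z = 5x_1 + 7x_2 changes by 12 per unit t, so z → +∞.

Unbounded — the objective can increase without bound over the feasible region.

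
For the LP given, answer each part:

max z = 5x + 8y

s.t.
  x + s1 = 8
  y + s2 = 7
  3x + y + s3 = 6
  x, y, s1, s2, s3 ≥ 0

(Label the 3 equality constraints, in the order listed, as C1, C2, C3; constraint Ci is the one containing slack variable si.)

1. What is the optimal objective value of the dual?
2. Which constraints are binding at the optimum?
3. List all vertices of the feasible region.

1. 48 (by strong duality, equal to the primal optimum)
2. C3, x ≥ 0
3. (0, 0), (2, 0), (0, 6)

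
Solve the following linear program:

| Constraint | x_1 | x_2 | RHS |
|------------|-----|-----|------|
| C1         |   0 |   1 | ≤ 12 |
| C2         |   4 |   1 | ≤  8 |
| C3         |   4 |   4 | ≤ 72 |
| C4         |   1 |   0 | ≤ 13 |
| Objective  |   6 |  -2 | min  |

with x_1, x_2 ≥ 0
Each vertex is the intersection of two constraint boundaries that also satisfies all remaining constraints:
  x_1 = 0 and x_2 = 0 → (0, 0)
  4x_1 + x_2 = 8 and x_2 = 0 → (2, 0)
  4x_1 + x_2 = 8 and x_1 = 0 → (0, 8)

Evaluating z = 6x_1 - 2x_2 at each vertex:
  (0, 0): z = 0
  (2, 0): z = 12
  (0, 8): z = -16

The minimum is at (0, 8) with z = -16.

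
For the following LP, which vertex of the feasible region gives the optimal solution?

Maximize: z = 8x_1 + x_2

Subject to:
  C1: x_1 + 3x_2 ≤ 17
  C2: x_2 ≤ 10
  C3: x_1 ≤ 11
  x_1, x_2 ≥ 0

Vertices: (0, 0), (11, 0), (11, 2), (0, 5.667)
(11, 2) with z = 90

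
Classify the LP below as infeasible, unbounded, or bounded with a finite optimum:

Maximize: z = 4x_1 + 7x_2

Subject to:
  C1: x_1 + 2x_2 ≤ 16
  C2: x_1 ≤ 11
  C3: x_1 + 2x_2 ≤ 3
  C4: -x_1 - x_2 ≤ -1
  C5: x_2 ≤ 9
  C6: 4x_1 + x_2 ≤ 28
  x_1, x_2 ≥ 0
The point (3, 0) satisfies every constraint, so the LP is feasible; the constraints give x_1 ≤ 11 and x_2 ≤ 9, which with x_1, x_2 ≥ 0 keep the feasible region inside a bounded box. A feasible, bounded LP attains a finite optimum at a vertex.

Evaluating z = 4x_1 + 7x_2 at each vertex:
  (1, 0): z = 4
  (3, 0): z = 12
  (0, 1.5): z = 10.5
  (0, 1): z = 7

Feasible with finite optimum z* = 12 at (3, 0).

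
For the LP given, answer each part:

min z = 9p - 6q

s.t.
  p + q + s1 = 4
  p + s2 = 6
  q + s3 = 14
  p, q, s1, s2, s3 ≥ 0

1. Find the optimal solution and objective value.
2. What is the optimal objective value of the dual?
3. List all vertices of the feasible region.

1. p = 0, q = 4, z = -24
2. -24 (by strong duality, equal to the primal optimum)
3. (0, 0), (4, 0), (0, 4)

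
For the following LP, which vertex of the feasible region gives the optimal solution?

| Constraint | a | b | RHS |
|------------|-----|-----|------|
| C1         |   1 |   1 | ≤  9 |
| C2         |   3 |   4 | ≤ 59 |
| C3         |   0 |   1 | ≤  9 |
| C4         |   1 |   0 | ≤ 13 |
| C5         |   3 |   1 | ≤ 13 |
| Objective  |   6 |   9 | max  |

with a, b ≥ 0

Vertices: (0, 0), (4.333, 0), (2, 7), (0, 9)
Evaluating z = 6a + 9b at each vertex:
  (0, 0): z = 0
  (4.333, 0): z = 26
  (2, 7): z = 75
  (0, 9): z = 81

The largest value is z = 81, attained at (0, 9).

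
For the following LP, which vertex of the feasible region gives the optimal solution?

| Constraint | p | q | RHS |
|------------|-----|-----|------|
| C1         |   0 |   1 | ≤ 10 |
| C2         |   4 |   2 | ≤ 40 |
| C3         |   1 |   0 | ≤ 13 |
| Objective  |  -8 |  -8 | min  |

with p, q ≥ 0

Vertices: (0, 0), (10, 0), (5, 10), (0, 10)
(5, 10) with z = -120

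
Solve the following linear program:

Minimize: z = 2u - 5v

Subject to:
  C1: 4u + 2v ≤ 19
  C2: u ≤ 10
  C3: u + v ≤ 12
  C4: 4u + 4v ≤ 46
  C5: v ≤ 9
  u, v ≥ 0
u = 0, v = 9, z = -45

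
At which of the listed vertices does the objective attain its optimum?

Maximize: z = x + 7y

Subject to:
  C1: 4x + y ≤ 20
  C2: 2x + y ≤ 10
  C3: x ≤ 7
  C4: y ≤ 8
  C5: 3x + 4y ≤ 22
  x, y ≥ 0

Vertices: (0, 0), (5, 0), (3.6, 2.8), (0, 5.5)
Evaluating z = x + 7y at each vertex:
  (0, 0): z = 0
  (5, 0): z = 5
  (3.6, 2.8): z = 23.2
  (0, 5.5): z = 38.5

The largest value is z = 38.5, attained at (0, 5.5).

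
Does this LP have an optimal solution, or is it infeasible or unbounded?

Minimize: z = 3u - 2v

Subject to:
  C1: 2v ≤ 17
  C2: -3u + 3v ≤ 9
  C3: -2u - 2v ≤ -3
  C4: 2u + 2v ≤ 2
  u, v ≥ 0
C4 requires 2u + 2v ≤ 2, while C3 (-2u - 2v ≤ -3) is equivalent to 2u + 2v ≥ 3. Together they would need 3 ≤ 2u + 2v ≤ 2, which is impossible since 3 > 2. No point satisfies all constraints.

Infeasible: no point satisfies all constraints simultaneously.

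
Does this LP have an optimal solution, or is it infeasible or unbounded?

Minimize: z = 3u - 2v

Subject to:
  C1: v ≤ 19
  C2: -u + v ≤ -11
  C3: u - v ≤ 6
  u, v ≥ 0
C3 requires u - v ≤ 6, while C2 (-u + v ≤ -11) is equivalent to u - v ≥ 11. Together they would need 11 ≤ u - v ≤ 6, which is impossible since 11 > 6. No point satisfies all constraints.

Infeasible: no point satisfies all constraints simultaneously.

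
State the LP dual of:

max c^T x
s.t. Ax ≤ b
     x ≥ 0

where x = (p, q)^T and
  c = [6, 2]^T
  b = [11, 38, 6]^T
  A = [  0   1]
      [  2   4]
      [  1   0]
Minimize: z = 11y1 + 38y2 + 6y3

Subject to:
  C1: -2y2 - y3 ≤ -6
  C2: -y1 - 4y2 ≤ -2
  y1, y2, y3 ≥ 0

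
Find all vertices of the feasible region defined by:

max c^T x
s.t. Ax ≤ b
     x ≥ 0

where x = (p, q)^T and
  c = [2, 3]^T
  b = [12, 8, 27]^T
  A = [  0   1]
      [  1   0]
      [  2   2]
Each vertex is the intersection of two constraint boundaries that also satisfies all remaining constraints:
  p = 0 and q = 0 → (0, 0)
  p = 8 and q = 0 → (8, 0)
  p = 8 and 2p + 2q = 27 → (8, 5.5)
  q = 12 and 2p + 2q = 27 → (1.5, 12)
  q = 12 and p = 0 → (0, 12)

Vertices: (0, 0), (8, 0), (8, 5.5), (1.5, 12), (0, 12)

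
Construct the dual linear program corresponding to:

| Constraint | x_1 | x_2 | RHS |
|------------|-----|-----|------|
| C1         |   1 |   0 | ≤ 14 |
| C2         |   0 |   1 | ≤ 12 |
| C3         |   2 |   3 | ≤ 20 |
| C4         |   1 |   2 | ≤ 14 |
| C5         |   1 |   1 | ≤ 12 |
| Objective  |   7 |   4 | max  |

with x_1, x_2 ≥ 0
Minimize: z = 14y1 + 12y2 + 20y3 + 14y4 + 12y5

Subject to:
  C1: -y1 - 2y3 - y4 - y5 ≤ -7
  C2: -y2 - 3y3 - 2y4 - y5 ≤ -4
  y1, y2, y3, y4, y5 ≥ 0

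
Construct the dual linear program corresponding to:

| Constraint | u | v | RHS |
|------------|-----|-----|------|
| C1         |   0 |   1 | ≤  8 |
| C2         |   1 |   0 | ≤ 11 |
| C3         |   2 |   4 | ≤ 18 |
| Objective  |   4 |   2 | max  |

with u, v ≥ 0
Minimize: z = 8y1 + 11y2 + 18y3

Subject to:
  C1: -y2 - 2y3 ≤ -4
  C2: -y1 - 4y3 ≤ -2
  y1, y2, y3 ≥ 0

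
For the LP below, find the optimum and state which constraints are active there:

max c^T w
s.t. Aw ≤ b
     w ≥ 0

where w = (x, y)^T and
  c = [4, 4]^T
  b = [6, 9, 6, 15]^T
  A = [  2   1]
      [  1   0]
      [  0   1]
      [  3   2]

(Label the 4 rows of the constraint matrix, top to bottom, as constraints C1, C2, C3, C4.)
Optimal: x = 0, y = 6
Binding: C1, C3, x ≥ 0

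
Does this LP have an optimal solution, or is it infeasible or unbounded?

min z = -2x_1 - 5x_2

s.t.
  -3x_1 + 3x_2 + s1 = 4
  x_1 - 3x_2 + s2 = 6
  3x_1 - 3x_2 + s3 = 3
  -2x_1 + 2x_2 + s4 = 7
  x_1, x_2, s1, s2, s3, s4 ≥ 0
Feasible point: (0, 0) satisfies every constraint, so the LP is feasible.
Direction d = (1, 1): for each constraint row a, a·d ≤ 0 —
  (-3)(1) + (3)(1) = 0 ≤ 0
  (1)(1) + (-3)(1) = -2 ≤ 0
  (3)(1) + (-3)(1) = 0 ≤ 0
  (-2)(1) + (2)(1) = 0 ≤ 0
and d ≥ 0, so (0, 0) + t·d stays feasible for every t ≥ 0. Along this ray z = -2x_1 - 5x_2 changes by -7 per unit t, so z → −∞.

Unbounded: there is a feasible ray along which z → −∞.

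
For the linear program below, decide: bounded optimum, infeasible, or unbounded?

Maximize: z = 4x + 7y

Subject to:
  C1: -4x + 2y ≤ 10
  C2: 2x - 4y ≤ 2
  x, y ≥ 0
Feasible point: (0, 0) satisfies every constraint, so the LP is feasible.
Direction d = (1, 1): for each constraint row a, a·d ≤ 0 —
  (-4)(1) + (2)(1) = -2 ≤ 0
  (2)(1) + (-4)(1) = -2 ≤ 0
and d ≥ 0, so (0, 0) + t·d stays feasible for every t ≥ 0. Along this ray z = 4x + 7y changes by 11 per unit t, so z → +∞.

Unbounded: there is a feasible ray along which z → +∞.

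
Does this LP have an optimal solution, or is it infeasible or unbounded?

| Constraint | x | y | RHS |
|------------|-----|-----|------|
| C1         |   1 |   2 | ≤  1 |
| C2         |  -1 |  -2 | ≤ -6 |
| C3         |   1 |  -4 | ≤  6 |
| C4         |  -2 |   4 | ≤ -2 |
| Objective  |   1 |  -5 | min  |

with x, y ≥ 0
C1 requires x + 2y ≤ 1, while C2 (-x - 2y ≤ -6) is equivalent to x + 2y ≥ 6. Together they would need 6 ≤ x + 2y ≤ 1, which is impossible since 6 > 1. No point satisfies all constraints.

The feasible region is empty; the LP is infeasible.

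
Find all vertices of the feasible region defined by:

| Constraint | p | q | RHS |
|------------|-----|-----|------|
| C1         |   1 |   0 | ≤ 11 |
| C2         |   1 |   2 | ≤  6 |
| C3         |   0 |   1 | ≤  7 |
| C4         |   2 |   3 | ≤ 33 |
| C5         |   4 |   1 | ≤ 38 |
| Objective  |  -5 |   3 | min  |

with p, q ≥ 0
Each vertex is the intersection of two constraint boundaries that also satisfies all remaining constraints:
  p = 0 and q = 0 → (0, 0)
  p + 2q = 6 and q = 0 → (6, 0)
  p + 2q = 6 and p = 0 → (0, 3)

Vertices: (0, 0), (6, 0), (0, 3)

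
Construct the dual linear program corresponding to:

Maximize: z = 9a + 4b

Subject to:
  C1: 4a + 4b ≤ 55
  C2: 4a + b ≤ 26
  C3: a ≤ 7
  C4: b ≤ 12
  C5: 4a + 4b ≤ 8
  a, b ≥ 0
Minimize: z = 55y1 + 26y2 + 7y3 + 12y4 + 8y5

Subject to:
  C1: -4y1 - 4y2 - y3 - 4y5 ≤ -9
  C2: -4y1 - y2 - y4 - 4y5 ≤ -4
  y1, y2, y3, y4, y5 ≥ 0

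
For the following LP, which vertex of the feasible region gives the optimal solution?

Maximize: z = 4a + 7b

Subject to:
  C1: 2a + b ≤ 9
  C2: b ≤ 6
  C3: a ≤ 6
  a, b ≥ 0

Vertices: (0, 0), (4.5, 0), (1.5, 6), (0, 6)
Evaluating z = 4a + 7b at each vertex:
  (0, 0): z = 0
  (4.5, 0): z = 18
  (1.5, 6): z = 48
  (0, 6): z = 42

The largest value is z = 48, attained at (1.5, 6).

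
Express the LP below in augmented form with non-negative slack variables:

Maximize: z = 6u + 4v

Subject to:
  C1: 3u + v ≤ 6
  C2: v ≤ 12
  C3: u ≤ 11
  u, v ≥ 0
max z = 6u + 4v

s.t.
  3u + v + s1 = 6
  v + s2 = 12
  u + s3 = 11
  u, v, s1, s2, s3 ≥ 0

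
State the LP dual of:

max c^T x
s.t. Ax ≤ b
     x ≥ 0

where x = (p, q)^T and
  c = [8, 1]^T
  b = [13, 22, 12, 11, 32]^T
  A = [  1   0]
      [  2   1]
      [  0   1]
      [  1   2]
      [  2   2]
Minimize: z = 13y1 + 22y2 + 12y3 + 11y4 + 32y5

Subject to:
  C1: -y1 - 2y2 - y4 - 2y5 ≤ -8
  C2: -y2 - y3 - 2y4 - 2y5 ≤ -1
  y1, y2, y3, y4, y5 ≥ 0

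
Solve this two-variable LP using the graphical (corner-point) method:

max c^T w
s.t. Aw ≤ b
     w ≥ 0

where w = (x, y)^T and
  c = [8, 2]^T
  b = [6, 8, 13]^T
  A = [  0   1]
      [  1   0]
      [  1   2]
Each vertex is the intersection of two constraint boundaries that also satisfies all remaining constraints:
  x = 0 and y = 0 → (0, 0)
  x = 8 and y = 0 → (8, 0)
  x = 8 and x + 2y = 13 → (8, 2.5)
  y = 6 and x + 2y = 13 → (1, 6)
  y = 6 and x = 0 → (0, 6)

Evaluating z = 8x + 2y at each vertex:
  (0, 0): z = 0
  (8, 0): z = 64
  (8, 2.5): z = 69
  (1, 6): z = 20
  (0, 6): z = 12

The maximum is at (8, 2.5) with z = 69.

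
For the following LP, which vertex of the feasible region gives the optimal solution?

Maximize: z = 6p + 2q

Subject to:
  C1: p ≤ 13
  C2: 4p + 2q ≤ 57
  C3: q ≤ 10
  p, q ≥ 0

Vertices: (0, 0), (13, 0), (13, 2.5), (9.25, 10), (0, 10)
Evaluating z = 6p + 2q at each vertex:
  (0, 0): z = 0
  (13, 0): z = 78
  (13, 2.5): z = 83
  (9.25, 10): z = 75.5
  (0, 10): z = 20

The largest value is z = 83, attained at (13, 2.5).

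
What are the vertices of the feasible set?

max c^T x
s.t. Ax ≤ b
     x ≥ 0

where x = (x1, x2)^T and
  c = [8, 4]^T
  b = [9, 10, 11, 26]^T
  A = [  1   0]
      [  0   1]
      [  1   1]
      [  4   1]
Each vertex is the intersection of two constraint boundaries that also satisfies all remaining constraints:
  x1 = 0 and x2 = 0 → (0, 0)
  4x1 + x2 = 26 and x2 = 0 → (6.5, 0)
  x1 + x2 = 11 and 4x1 + x2 = 26 → (5, 6)
  x2 = 10 and x1 + x2 = 11 → (1, 10)
  x2 = 10 and x1 = 0 → (0, 10)

Vertices: (0, 0), (6.5, 0), (5, 6), (1, 10), (0, 10)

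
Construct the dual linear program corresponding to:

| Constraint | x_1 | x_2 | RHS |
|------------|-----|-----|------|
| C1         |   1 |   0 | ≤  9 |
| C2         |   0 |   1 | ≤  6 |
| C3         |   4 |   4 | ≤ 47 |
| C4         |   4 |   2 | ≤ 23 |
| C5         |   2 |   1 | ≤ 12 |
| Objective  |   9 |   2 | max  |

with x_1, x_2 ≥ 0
Minimize: z = 9y1 + 6y2 + 47y3 + 23y4 + 12y5

Subject to:
  C1: -y1 - 4y3 - 4y4 - 2y5 ≤ -9
  C2: -y2 - 4y3 - 2y4 - y5 ≤ -2
  y1, y2, y3, y4, y5 ≥ 0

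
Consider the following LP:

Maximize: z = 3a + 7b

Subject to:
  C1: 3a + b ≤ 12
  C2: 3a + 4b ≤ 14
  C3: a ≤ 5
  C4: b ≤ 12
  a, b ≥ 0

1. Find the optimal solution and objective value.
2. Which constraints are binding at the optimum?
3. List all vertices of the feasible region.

1. a = 0, b = 3.5, z = 24.5
2. C2, a ≥ 0
3. (0, 0), (4, 0), (3.778, 0.6667), (0, 3.5)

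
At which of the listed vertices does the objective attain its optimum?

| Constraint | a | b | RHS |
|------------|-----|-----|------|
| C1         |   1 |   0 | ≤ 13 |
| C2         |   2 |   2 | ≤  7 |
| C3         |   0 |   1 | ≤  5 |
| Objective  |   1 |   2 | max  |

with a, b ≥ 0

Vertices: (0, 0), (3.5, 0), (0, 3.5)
(0, 3.5) with z = 7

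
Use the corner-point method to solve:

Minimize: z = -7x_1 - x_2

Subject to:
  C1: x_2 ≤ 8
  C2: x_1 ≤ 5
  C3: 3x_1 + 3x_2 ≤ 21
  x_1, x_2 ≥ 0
Each vertex is the intersection of two constraint boundaries that also satisfies all remaining constraints:
  x_1 = 0 and x_2 = 0 → (0, 0)
  x_1 = 5 and x_2 = 0 → (5, 0)
  x_1 = 5 and 3x_1 + 3x_2 = 21 → (5, 2)
  3x_1 + 3x_2 = 21 and x_1 = 0 → (0, 7)

Evaluating z = -7x_1 - x_2 at each vertex:
  (0, 0): z = 0
  (5, 0): z = -35
  (5, 2): z = -37
  (0, 7): z = -7

The minimum is at (5, 2) with z = -37.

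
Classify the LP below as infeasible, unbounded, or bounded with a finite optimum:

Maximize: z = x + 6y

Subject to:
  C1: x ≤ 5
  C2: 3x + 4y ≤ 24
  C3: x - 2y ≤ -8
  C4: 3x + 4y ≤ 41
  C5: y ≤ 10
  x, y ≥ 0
The point (0, 6) satisfies every constraint, so the LP is feasible; the constraints give x ≤ 5 and y ≤ 10, which with x, y ≥ 0 keep the feasible region inside a bounded box. A feasible, bounded LP attains a finite optimum at a vertex.

Evaluating z = x + 6y at each vertex:
  (0, 4): z = 24
  (1.6, 4.8): z = 30.4
  (0, 6): z = 36

The LP has an optimal solution: (0, 6) with z = 36.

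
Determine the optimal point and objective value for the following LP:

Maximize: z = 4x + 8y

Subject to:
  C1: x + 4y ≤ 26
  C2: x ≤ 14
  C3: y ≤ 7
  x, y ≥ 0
Each vertex is the intersection of two constraint boundaries that also satisfies all remaining constraints:
  x = 0 and y = 0 → (0, 0)
  x = 14 and y = 0 → (14, 0)
  x + 4y = 26 and x = 14 → (14, 3)
  x + 4y = 26 and x = 0 → (0, 6.5)

Evaluating z = 4x + 8y at each vertex:
  (0, 0): z = 0
  (14, 0): z = 56
  (14, 3): z = 80
  (0, 6.5): z = 52

The maximum is at (14, 3) with z = 80.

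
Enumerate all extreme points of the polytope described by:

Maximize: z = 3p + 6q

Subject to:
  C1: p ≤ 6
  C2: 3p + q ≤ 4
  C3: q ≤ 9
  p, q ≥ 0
Each vertex is the intersection of two constraint boundaries that also satisfies all remaining constraints:
  p = 0 and q = 0 → (0, 0)
  3p + q = 4 and q = 0 → (1.333, 0)
  3p + q = 4 and p = 0 → (0, 4)

Vertices: (0, 0), (1.333, 0), (0, 4)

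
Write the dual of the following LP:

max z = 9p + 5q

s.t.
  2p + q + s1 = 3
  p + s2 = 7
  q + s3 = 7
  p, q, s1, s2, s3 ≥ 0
Minimize: z = 3y1 + 7y2 + 7y3

Subject to:
  C1: -2y1 - y2 ≤ -9
  C2: -y1 - y3 ≤ -5
  y1, y2, y3 ≥ 0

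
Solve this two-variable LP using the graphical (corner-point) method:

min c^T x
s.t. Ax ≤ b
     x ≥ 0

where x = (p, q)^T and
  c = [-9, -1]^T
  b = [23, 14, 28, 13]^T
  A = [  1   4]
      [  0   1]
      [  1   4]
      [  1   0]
Each vertex is the intersection of two constraint boundaries that also satisfies all remaining constraints:
  p = 0 and q = 0 → (0, 0)
  p = 13 and q = 0 → (13, 0)
  p + 4q = 23 and p = 13 → (13, 2.5)
  p + 4q = 23 and p = 0 → (0, 5.75)

Evaluating z = -9p - q at each vertex:
  (0, 0): z = 0
  (13, 0): z = -117
  (13, 2.5): z = -119.5
  (0, 5.75): z = -5.75

The minimum is at (13, 2.5) with z = -119.5.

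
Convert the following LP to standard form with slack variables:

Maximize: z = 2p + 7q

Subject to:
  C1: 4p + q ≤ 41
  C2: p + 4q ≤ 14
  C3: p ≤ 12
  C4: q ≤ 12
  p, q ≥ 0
max z = 2p + 7q

s.t.
  4p + q + s1 = 41
  p + 4q + s2 = 14
  p + s3 = 12
  q + s4 = 12
  p, q, s1, s2, s3, s4 ≥ 0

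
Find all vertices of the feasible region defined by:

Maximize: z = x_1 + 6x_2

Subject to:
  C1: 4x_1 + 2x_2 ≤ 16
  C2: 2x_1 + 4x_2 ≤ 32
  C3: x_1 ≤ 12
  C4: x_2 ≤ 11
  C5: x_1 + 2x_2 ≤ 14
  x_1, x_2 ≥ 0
Each vertex is the intersection of two constraint boundaries that also satisfies all remaining constraints:
  x_1 = 0 and x_2 = 0 → (0, 0)
  4x_1 + 2x_2 = 16 and x_2 = 0 → (4, 0)
  4x_1 + 2x_2 = 16 and x_1 + 2x_2 = 14 → (0.6667, 6.667)
  x_1 + 2x_2 = 14 and x_1 = 0 → (0, 7)

Vertices: (0, 0), (4, 0), (0.6667, 6.667), (0, 7)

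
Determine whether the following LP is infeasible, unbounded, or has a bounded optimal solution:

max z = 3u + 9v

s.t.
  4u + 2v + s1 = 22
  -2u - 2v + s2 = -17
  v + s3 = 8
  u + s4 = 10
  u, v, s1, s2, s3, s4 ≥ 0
The point (1.5, 8) satisfies every constraint, so the LP is feasible; the constraints give u ≤ 10 and v ≤ 8, which with u, v ≥ 0 keep the feasible region inside a bounded box. A feasible, bounded LP attains a finite optimum at a vertex.

Evaluating z = 3u + 9v at each vertex:
  (2.5, 6): z = 61.5
  (1.5, 8): z = 76.5
  (0.5, 8): z = 73.5

Feasible with finite optimum z* = 76.5 at (1.5, 8).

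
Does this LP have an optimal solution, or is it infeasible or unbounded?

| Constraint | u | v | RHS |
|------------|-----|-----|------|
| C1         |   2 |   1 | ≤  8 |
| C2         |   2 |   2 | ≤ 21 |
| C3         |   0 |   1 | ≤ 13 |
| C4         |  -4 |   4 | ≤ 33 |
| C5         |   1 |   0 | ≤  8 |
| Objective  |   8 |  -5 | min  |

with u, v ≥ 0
The point (0, 8) satisfies every constraint, so the LP is feasible; the constraints give u ≤ 8 and v ≤ 13, which with u, v ≥ 0 keep the feasible region inside a bounded box. A feasible, bounded LP attains a finite optimum at a vertex.

Evaluating z = 8u - 5v at each vertex:
  (0, 0): z = 0
  (4, 0): z = 32
  (0, 8): z = -40

Feasible with finite optimum z* = -40 at (0, 8).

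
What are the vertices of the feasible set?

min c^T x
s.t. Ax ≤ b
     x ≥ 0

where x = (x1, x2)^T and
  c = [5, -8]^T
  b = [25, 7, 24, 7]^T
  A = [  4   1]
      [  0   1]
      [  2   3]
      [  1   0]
Each vertex is the intersection of two constraint boundaries that also satisfies all remaining constraints:
  x1 = 0 and x2 = 0 → (0, 0)
  4x1 + x2 = 25 and x2 = 0 → (6.25, 0)
  4x1 + x2 = 25 and 2x1 + 3x2 = 24 → (5.1, 4.6)
  x2 = 7 and 2x1 + 3x2 = 24 → (1.5, 7)
  x2 = 7 and x1 = 0 → (0, 7)

Vertices: (0, 0), (6.25, 0), (5.1, 4.6), (1.5, 7), (0, 7)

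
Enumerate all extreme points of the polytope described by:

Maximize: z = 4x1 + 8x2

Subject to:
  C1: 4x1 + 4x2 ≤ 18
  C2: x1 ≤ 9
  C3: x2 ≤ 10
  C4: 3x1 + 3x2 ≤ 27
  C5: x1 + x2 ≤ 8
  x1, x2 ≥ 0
Each vertex is the intersection of two constraint boundaries that also satisfies all remaining constraints:
  x1 = 0 and x2 = 0 → (0, 0)
  4x1 + 4x2 = 18 and x2 = 0 → (4.5, 0)
  4x1 + 4x2 = 18 and x1 = 0 → (0, 4.5)

Vertices: (0, 0), (4.5, 0), (0, 4.5)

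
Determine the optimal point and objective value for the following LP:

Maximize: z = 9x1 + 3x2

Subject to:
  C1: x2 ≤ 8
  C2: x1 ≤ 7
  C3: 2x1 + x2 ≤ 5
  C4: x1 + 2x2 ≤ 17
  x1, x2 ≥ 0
x1 = 2.5, x2 = 0, z = 22.5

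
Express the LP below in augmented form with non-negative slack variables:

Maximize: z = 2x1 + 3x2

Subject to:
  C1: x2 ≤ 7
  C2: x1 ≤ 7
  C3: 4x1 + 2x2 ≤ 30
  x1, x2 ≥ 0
max z = 2x1 + 3x2

s.t.
  x2 + s1 = 7
  x1 + s2 = 7
  4x1 + 2x2 + s3 = 30
  x1, x2, s1, s2, s3 ≥ 0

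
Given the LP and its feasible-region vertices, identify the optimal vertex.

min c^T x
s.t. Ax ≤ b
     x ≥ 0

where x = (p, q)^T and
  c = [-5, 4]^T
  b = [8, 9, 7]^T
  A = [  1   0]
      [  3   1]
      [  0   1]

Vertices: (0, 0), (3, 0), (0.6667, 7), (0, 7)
(3, 0) with z = -15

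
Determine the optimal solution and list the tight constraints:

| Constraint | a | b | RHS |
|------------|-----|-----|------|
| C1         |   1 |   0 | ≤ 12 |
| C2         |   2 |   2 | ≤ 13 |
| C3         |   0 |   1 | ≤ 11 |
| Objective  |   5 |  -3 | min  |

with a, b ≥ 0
Optimal: a = 0, b = 6.5
Slack at optimum:
  C1: slack = 12
  C2: slack = 0 (binding)
  C3: slack = 4.5
  a ≥ 0: a = 0 (binding)
  b ≥ 0: b = 6.5
Binding constraints: C2, a ≥ 0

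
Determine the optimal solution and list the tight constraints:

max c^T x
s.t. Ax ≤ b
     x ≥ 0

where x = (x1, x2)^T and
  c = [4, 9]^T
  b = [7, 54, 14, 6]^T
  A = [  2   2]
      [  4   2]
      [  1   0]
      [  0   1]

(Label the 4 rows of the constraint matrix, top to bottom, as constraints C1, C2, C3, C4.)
Optimal: x1 = 0, x2 = 3.5
Binding: C1, x1 ≥ 0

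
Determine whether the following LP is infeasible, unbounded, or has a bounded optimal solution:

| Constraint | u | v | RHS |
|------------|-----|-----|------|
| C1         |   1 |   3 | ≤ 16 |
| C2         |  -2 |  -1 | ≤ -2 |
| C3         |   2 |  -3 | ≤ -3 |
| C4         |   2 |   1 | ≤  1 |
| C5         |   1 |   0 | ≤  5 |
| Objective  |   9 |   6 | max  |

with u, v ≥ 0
C4 requires 2u + v ≤ 1, while C2 (-2u - v ≤ -2) is equivalent to 2u + v ≥ 2. Together they would need 2 ≤ 2u + v ≤ 1, which is impossible since 2 > 1. No point satisfies all constraints.

Infeasible — the constraint set is empty.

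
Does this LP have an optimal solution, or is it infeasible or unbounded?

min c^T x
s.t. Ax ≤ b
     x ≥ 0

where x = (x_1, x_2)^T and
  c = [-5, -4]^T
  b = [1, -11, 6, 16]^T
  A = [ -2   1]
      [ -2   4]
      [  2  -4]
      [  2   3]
One constraint requires 2x_1 - 4x_2 ≤ 6, while the constraint -2x_1 + 4x_2 ≤ -11 is equivalent to 2x_1 - 4x_2 ≥ 11. Together they would need 11 ≤ 2x_1 - 4x_2 ≤ 6, which is impossible since 11 > 6. No point satisfies all constraints.

Infeasible — the constraint set is empty.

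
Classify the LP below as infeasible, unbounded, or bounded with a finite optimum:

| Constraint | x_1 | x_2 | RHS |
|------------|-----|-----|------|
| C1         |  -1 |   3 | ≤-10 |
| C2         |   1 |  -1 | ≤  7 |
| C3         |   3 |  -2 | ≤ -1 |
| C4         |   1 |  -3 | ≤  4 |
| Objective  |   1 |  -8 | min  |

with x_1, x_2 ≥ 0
C4 requires x_1 - 3x_2 ≤ 4, while C1 (-x_1 + 3x_2 ≤ -10) is equivalent to x_1 - 3x_2 ≥ 10. Together they would need 10 ≤ x_1 - 3x_2 ≤ 4, which is impossible since 10 > 4. No point satisfies all constraints.

Infeasible: no point satisfies all constraints simultaneously.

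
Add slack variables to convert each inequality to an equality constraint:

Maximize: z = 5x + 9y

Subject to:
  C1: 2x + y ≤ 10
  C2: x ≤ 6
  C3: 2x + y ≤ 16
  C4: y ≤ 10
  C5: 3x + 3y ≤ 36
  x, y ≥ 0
max z = 5x + 9y

s.t.
  2x + y + s1 = 10
  x + s2 = 6
  2x + y + s3 = 16
  y + s4 = 10
  3x + 3y + s5 = 36
  x, y, s1, s2, s3, s4, s5 ≥ 0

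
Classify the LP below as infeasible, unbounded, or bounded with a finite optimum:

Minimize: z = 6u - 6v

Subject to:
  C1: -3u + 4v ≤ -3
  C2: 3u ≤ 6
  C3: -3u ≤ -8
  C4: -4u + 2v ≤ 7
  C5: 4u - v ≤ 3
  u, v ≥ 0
C2 requires 3u ≤ 6, while C3 (-3u ≤ -8) is equivalent to 3u ≥ 8. Together they would need 8 ≤ 3u ≤ 6, which is impossible since 8 > 6. No point satisfies all constraints.

The feasible region is empty; the LP is infeasible.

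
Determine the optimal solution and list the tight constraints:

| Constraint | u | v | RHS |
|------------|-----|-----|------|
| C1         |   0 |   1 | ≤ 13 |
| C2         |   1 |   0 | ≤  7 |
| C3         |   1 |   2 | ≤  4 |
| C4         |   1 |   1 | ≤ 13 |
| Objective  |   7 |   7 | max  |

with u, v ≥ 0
Optimal: u = 4, v = 0
Slack at optimum:
  C1: slack = 13
  C2: slack = 3
  C3: slack = 0 (binding)
  C4: slack = 9
  u ≥ 0: u = 4
  v ≥ 0: v = 0 (binding)
Binding constraints: C3, v ≥ 0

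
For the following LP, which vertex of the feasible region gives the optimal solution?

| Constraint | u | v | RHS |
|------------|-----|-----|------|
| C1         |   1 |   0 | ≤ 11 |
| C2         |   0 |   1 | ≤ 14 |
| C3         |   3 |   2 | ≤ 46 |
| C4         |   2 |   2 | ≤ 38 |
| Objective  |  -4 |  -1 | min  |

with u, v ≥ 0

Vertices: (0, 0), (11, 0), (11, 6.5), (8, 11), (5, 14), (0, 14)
(11, 6.5) with z = -50.5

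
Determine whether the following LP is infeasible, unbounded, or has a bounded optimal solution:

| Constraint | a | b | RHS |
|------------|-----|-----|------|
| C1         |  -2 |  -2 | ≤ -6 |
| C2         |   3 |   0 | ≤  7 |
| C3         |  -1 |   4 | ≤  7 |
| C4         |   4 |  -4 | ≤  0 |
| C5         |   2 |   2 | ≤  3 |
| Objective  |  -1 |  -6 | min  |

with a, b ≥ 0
C5 requires 2a + 2b ≤ 3, while C1 (-2a - 2b ≤ -6) is equivalent to 2a + 2b ≥ 6. Together they would need 6 ≤ 2a + 2b ≤ 3, which is impossible since 6 > 3. No point satisfies all constraints.

Infeasible — the constraint set is empty.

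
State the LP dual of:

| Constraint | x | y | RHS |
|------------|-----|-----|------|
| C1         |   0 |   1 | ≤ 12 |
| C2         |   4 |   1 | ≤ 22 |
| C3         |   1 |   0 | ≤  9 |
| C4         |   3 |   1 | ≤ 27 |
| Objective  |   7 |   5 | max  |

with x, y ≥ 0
Minimize: z = 12y1 + 22y2 + 9y3 + 27y4

Subject to:
  C1: -4y2 - y3 - 3y4 ≤ -7
  C2: -y1 - y2 - y4 ≤ -5
  y1, y2, y3, y4 ≥ 0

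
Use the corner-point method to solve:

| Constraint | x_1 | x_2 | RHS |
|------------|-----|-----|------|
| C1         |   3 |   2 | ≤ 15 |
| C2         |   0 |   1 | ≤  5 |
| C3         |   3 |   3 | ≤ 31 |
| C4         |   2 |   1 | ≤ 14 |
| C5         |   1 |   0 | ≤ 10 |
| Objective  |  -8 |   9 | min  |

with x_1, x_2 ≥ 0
Each vertex is the intersection of two constraint boundaries that also satisfies all remaining constraints:
  x_1 = 0 and x_2 = 0 → (0, 0)
  3x_1 + 2x_2 = 15 and x_2 = 0 → (5, 0)
  3x_1 + 2x_2 = 15 and x_2 = 5 → (1.667, 5)
  x_2 = 5 and x_1 = 0 → (0, 5)

Evaluating z = -8x_1 + 9x_2 at each vertex:
  (0, 0): z = 0
  (5, 0): z = -40
  (1.667, 5): z = 31.67
  (0, 5): z = 45

The minimum is at (5, 0) with z = -40.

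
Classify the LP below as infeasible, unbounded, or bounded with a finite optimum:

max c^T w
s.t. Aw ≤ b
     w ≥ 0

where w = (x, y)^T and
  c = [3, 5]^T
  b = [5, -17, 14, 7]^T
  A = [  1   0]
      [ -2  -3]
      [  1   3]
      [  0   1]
The point (5, 3) satisfies every constraint, so the LP is feasible; the constraints give x ≤ 5 and y ≤ 7, which with x, y ≥ 0 keep the feasible region inside a bounded box. A feasible, bounded LP attains a finite optimum at a vertex.

Evaluating z = 3x + 5y at each vertex:
  (5, 2.333): z = 26.67
  (5, 3): z = 30
  (3, 3.667): z = 27.33

The LP has an optimal solution: (5, 3) with z = 30.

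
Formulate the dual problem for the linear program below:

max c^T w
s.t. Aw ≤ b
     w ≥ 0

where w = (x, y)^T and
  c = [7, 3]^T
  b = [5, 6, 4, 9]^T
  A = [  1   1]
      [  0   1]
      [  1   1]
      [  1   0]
Minimize: z = 5y1 + 6y2 + 4y3 + 9y4

Subject to:
  C1: -y1 - y3 - y4 ≤ -7
  C2: -y1 - y2 - y3 ≤ -3
  y1, y2, y3, y4 ≥ 0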